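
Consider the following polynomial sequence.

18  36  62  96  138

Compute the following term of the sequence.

First differences: 18, 26, 34, 42
Second differences: 8, 8, 8
Constant second difference = 8, so extend:
42 + 8 = 50;  138 + 50 = 188

188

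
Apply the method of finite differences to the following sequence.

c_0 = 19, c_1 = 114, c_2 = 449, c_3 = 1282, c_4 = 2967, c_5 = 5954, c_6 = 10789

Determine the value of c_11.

D1: 95, 335, 833, 1685, 2987, 4835
D2: 240, 498, 852, 1302, 1848
D3: 258, 354, 450, 546
D4: 96, 96, 96
The fourth differences are constant (96).
546 + 96 = 642;  1848 + 642 = 2490;  4835 + 2490 = 7325;  10789 + 7325 = 18114
642 + 96 = 738;  2490 + 738 = 3228;  7325 + 3228 = 10553;  18114 + 10553 = 28667
738 + 96 = 834;  3228 + 834 = 4062;  10553 + 4062 = 14615;  28667 + 14615 = 43282
834 + 96 = 930;  4062 + 930 = 4992;  14615 + 4992 = 19607;  43282 + 19607 = 62889
930 + 96 = 1026;  4992 + 1026 = 6018;  19607 + 6018 = 25625;  62889 + 25625 = 88514

88514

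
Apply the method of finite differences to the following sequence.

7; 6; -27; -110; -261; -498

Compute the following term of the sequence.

-839

Δ: -1 , -33 , -83 , -151 , -237
Δ²: -32 , -50 , -68 , -86
Δ³: -18 , -18 , -18
The third differences are constant (-18).
-86 − 18 = -104;  -237 − 104 = -341;  -498 − 341 = -839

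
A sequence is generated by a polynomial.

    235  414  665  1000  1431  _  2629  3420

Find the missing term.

Using the first 5 terms:
179  251  335  431
72  84  96
12  12
Constant third difference = 12.
Extend forward: 96 + 12 = 108;  431 + 108 = 539;  1431 + 539 = 1970

1970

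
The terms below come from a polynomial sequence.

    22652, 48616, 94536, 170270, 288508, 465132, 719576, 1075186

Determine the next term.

D1: 25964, 45920, 75734, 118238, 176624, 254444, 355610
D2: 19956, 29814, 42504, 58386, 77820, 101166
D3: 9858, 12690, 15882, 19434, 23346
D4: 2832, 3192, 3552, 3912
D5: 360, 360, 360
The fifth differences are constant (360).
3912 + 360 = 4272;  23346 + 4272 = 27618;  101166 + 27618 = 128784;  355610 + 128784 = 484394;  1075186 + 484394 = 1559580

1559580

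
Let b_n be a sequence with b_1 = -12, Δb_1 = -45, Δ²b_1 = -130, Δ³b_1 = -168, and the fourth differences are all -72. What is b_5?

-1716

Build the table forward from the leading diagonal:
Δ⁴: -72, -72, -72, -72, -72
Δ³: -168, -240, -312, -384, -456
Δ²: -130, -298, -538, -850, -1234
Δ: -45, -175, -473, -1011, -1861
b: -12, -57, -232, -705, -1716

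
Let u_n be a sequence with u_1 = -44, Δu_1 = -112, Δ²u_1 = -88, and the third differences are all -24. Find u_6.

-1724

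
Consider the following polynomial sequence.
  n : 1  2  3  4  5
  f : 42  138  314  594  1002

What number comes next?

96  176  280  408
80  104  128
24  24
The third differences are constant (24).
128 + 24 = 152;  408 + 152 = 560;  1002 + 560 = 1562

1562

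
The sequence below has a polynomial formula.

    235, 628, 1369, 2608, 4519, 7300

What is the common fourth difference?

24

First differences: 393, 741, 1239, 1911, 2781
Second differences: 348, 498, 672, 870
Third differences: 150, 174, 198
Fourth differences: 24, 24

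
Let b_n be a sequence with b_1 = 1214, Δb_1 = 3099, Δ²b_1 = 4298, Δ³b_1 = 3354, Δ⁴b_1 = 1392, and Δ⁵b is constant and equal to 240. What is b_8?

284315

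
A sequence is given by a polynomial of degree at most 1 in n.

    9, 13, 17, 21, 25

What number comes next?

First differences: 4, 4, 4, 4
First differences constant at 4.
25 + 4 = 29

29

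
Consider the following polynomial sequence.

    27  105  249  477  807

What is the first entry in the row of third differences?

18

Δ: 78, 144, 228, 330
Δ²: 66, 84, 102
Δ³: 18, 18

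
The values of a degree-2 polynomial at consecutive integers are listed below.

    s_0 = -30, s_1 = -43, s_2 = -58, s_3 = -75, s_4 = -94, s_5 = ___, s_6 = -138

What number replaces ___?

-115

Using the first 5 terms:
Δ: -13  -15  -17  -19
Δ²: -2  -2  -2
Constant second difference = -2.
Extend forward: -19 − 2 = -21;  -94 − 21 = -115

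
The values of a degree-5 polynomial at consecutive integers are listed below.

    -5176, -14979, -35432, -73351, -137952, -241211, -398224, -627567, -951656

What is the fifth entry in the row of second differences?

Δ: -9803, -20453, -37919, -64601, -103259, -157013, -229343, -324089
Δ²: -10650, -17466, -26682, -38658, -53754, -72330, -94746
Δ³: -6816, -9216, -11976, -15096, -18576, -22416
Δ⁴: -2400, -2760, -3120, -3480, -3840
Δ⁵: -360, -360, -360, -360

-53754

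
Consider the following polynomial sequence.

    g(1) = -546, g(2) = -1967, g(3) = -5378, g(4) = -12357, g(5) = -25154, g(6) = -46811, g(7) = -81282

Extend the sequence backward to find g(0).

First differences: -1421  -3411  -6979  -12797  -21657  -34471
Second differences: -1990  -3568  -5818  -8860  -12814
Third differences: -1578  -2250  -3042  -3954
Fourth differences: -672  -792  -912
Fifth differences: -120  -120
The fifth differences are constant at -120.
Work back: -672 + 120 = -552;  -1578 + 552 = -1026;  -1990 + 1026 = -964;  -1421 + 964 = -457;  -546 + 457 = -89

-89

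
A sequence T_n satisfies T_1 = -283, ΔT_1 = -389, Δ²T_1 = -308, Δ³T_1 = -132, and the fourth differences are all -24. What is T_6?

-6748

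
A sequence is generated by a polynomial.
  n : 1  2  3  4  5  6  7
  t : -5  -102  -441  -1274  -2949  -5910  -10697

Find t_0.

6

Δ: -97, -339, -833, -1675, -2961, -4787
Δ²: -242, -494, -842, -1286, -1826
Δ³: -252, -348, -444, -540
Δ⁴: -96, -96, -96
The fourth differences are constant at -96.
Work back: -252 + 96 = -156;  -242 + 156 = -86;  -97 + 86 = -11;  -5 + 11 = 6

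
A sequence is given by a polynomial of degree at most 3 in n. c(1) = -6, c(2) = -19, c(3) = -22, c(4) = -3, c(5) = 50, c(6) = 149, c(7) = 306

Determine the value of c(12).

2381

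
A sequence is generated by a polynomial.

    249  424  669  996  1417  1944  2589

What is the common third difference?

12

D1: 175, 245, 327, 421, 527, 645
D2: 70, 82, 94, 106, 118
D3: 12, 12, 12, 12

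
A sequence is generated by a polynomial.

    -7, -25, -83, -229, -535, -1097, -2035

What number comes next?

-18, -58, -146, -306, -562, -938
-40, -88, -160, -256, -376
-48, -72, -96, -120
-24, -24, -24
Constant fourth difference = -24, so extend:
-120 − 24 = -144;  -376 − 144 = -520;  -938 − 520 = -1458;  -2035 − 1458 = -3493

-3493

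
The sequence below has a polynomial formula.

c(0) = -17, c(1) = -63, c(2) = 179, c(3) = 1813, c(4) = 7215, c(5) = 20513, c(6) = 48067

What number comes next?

D1: -46 , 242 , 1634 , 5402 , 13298 , 27554
D2: 288 , 1392 , 3768 , 7896 , 14256
D3: 1104 , 2376 , 4128 , 6360
D4: 1272 , 1752 , 2232
D5: 480 , 480
Constant fifth difference = 480, so extend:
2232 + 480 = 2712;  6360 + 2712 = 9072;  14256 + 9072 = 23328;  27554 + 23328 = 50882;  48067 + 50882 = 98949

98949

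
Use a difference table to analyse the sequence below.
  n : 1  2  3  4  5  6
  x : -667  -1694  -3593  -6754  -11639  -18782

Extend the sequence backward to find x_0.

-194

-1027  -1899  -3161  -4885  -7143
-872  -1262  -1724  -2258
-390  -462  -534
-72  -72
The fourth differences are constant at -72.
Work back: -390 + 72 = -318;  -872 + 318 = -554;  -1027 + 554 = -473;  -667 + 473 = -194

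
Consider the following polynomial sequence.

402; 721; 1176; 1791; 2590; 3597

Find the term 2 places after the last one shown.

Δ: 319 , 455 , 615 , 799 , 1007
Δ²: 136 , 160 , 184 , 208
Δ³: 24 , 24 , 24
Constant third difference = 24, so extend:
208 + 24 = 232;  1007 + 232 = 1239;  3597 + 1239 = 4836
232 + 24 = 256;  1239 + 256 = 1495;  4836 + 1495 = 6331

6331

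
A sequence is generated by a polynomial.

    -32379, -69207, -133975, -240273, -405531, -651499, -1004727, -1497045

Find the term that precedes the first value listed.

-13261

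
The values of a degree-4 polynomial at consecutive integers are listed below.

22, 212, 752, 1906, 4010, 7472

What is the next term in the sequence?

12772

190  540  1154  2104  3462
350  614  950  1358
264  336  408
72  72
The fourth differences are constant (72).
408 + 72 = 480;  1358 + 480 = 1838;  3462 + 1838 = 5300;  7472 + 5300 = 12772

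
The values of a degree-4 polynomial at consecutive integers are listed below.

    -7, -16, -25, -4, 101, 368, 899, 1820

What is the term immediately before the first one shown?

Δ: -9  -9  21  105  267  531  921
Δ²: 0  30  84  162  264  390
Δ³: 30  54  78  102  126
Δ⁴: 24  24  24  24
The fourth differences are constant at 24.
Work back: 30 − 24 = 6;  0 − 6 = -6;  -9 + 6 = -3;  -7 + 3 = -4

-4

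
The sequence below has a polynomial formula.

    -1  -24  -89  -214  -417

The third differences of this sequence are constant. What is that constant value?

Δ: -23, -65, -125, -203
Δ²: -42, -60, -78
Δ³: -18, -18

-18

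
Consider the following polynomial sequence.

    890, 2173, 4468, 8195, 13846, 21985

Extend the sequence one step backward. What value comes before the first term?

271

D1: 1283, 2295, 3727, 5651, 8139
D2: 1012, 1432, 1924, 2488
D3: 420, 492, 564
D4: 72, 72
The fourth differences are constant at 72.
Work back: 420 − 72 = 348;  1012 − 348 = 664;  1283 − 664 = 619;  890 − 619 = 271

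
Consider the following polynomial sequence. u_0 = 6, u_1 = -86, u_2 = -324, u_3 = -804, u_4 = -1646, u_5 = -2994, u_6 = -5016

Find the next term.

-7904

-92 , -238 , -480 , -842 , -1348 , -2022
-146 , -242 , -362 , -506 , -674
-96 , -120 , -144 , -168
-24 , -24 , -24
The fourth differences are constant (-24).
-168 − 24 = -192;  -674 − 192 = -866;  -2022 − 866 = -2888;  -5016 − 2888 = -7904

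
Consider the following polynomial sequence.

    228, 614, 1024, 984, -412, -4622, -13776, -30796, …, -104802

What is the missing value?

-59516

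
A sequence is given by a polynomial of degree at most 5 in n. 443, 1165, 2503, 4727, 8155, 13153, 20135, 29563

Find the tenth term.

57845

First differences: 722  1338  2224  3428  4998  6982  9428
Second differences: 616  886  1204  1570  1984  2446
Third differences: 270  318  366  414  462
Fourth differences: 48  48  48  48
The fourth differences are constant (48).
462 + 48 = 510;  2446 + 510 = 2956;  9428 + 2956 = 12384;  29563 + 12384 = 41947
510 + 48 = 558;  2956 + 558 = 3514;  12384 + 3514 = 15898;  41947 + 15898 = 57845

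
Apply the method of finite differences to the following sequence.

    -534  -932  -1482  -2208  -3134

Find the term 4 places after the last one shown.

-9318

Δ: -398, -550, -726, -926
Δ²: -152, -176, -200
Δ³: -24, -24
The third differences are constant (-24).
-200 − 24 = -224;  -926 − 224 = -1150;  -3134 − 1150 = -4284
-224 − 24 = -248;  -1150 − 248 = -1398;  -4284 − 1398 = -5682
-248 − 24 = -272;  -1398 − 272 = -1670;  -5682 − 1670 = -7352
-272 − 24 = -296;  -1670 − 296 = -1966;  -7352 − 1966 = -9318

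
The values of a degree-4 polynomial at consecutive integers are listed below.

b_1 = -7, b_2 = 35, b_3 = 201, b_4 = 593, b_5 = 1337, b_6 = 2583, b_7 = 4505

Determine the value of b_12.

D1: 42, 166, 392, 744, 1246, 1922
D2: 124, 226, 352, 502, 676
D3: 102, 126, 150, 174
D4: 24, 24, 24
Fourth differences constant at 24.
174 + 24 = 198;  676 + 198 = 874;  1922 + 874 = 2796;  4505 + 2796 = 7301
198 + 24 = 222;  874 + 222 = 1096;  2796 + 1096 = 3892;  7301 + 3892 = 11193
222 + 24 = 246;  1096 + 246 = 1342;  3892 + 1342 = 5234;  11193 + 5234 = 16427
246 + 24 = 270;  1342 + 270 = 1612;  5234 + 1612 = 6846;  16427 + 6846 = 23273
270 + 24 = 294;  1612 + 294 = 1906;  6846 + 1906 = 8752;  23273 + 8752 = 32025

32025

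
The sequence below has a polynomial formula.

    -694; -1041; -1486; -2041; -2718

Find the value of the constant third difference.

D1: -347, -445, -555, -677
D2: -98, -110, -122
D3: -12, -12

-12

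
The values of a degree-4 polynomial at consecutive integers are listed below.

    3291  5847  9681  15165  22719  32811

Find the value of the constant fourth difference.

48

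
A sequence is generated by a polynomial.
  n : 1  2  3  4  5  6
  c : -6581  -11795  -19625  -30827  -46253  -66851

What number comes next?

-93665

D1: -5214, -7830, -11202, -15426, -20598
D2: -2616, -3372, -4224, -5172
D3: -756, -852, -948
D4: -96, -96
The fourth differences are constant (-96).
-948 − 96 = -1044;  -5172 − 1044 = -6216;  -20598 − 6216 = -26814;  -66851 − 26814 = -93665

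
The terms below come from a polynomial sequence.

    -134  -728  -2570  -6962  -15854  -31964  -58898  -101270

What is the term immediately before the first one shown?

-594, -1842, -4392, -8892, -16110, -26934, -42372
-1248, -2550, -4500, -7218, -10824, -15438
-1302, -1950, -2718, -3606, -4614
-648, -768, -888, -1008
-120, -120, -120
The fifth differences are constant at -120.
Work back: -648 + 120 = -528;  -1302 + 528 = -774;  -1248 + 774 = -474;  -594 + 474 = -120;  -134 + 120 = -14

-14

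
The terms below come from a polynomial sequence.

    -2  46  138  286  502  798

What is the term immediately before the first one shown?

-18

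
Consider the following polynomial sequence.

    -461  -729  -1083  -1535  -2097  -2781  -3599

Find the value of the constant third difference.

-12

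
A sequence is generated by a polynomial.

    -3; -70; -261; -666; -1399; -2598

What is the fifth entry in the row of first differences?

-1199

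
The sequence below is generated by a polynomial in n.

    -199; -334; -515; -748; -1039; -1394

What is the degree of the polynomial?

-135, -181, -233, -291, -355
-46, -52, -58, -64
-6, -6, -6
The third differences are constant, so the polynomial has degree 3.

3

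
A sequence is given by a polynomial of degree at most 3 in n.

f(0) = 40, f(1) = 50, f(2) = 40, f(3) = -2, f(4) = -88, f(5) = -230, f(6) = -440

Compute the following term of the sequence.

-730

10, -10, -42, -86, -142, -210
-20, -32, -44, -56, -68
-12, -12, -12, -12
Constant third difference = -12, so extend:
-68 − 12 = -80;  -210 − 80 = -290;  -440 − 290 = -730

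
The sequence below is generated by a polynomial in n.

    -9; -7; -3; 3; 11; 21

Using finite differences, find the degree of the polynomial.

Δ: 2, 4, 6, 8, 10
Δ²: 2, 2, 2, 2
The second differences are constant, so the polynomial has degree 2.

2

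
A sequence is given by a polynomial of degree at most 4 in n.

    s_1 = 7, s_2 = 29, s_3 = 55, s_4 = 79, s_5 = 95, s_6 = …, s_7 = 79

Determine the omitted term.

97

Using the first 5 terms:
Δ: 22, 26, 24, 16
Δ²: 4, -2, -8
Δ³: -6, -6
Constant third difference = -6.
Extend forward: -8 − 6 = -14;  16 − 14 = 2;  95 + 2 = 97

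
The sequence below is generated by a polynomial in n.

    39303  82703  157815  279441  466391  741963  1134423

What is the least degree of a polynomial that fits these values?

5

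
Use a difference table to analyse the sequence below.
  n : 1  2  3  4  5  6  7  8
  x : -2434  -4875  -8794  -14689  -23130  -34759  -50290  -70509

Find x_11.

-2441 , -3919 , -5895 , -8441 , -11629 , -15531 , -20219
-1478 , -1976 , -2546 , -3188 , -3902 , -4688
-498 , -570 , -642 , -714 , -786
-72 , -72 , -72 , -72
Fourth differences constant at -72.
-786 − 72 = -858;  -4688 − 858 = -5546;  -20219 − 5546 = -25765;  -70509 − 25765 = -96274
-858 − 72 = -930;  -5546 − 930 = -6476;  -25765 − 6476 = -32241;  -96274 − 32241 = -128515
-930 − 72 = -1002;  -6476 − 1002 = -7478;  -32241 − 7478 = -39719;  -128515 − 39719 = -168234

-168234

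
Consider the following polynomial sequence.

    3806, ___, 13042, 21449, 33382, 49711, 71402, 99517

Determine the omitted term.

7387

Using the last 6 terms:
Δ: 8407, 11933, 16329, 21691, 28115
Δ²: 3526, 4396, 5362, 6424
Δ³: 870, 966, 1062
Δ⁴: 96, 96
Constant fourth difference = 96.
Extend backward: 870 − 96 = 774;  3526 − 774 = 2752;  8407 − 2752 = 5655;  13042 − 5655 = 7387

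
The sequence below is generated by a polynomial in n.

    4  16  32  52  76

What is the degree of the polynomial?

First differences: 12, 16, 20, 24
Second differences: 4, 4, 4
The second differences are constant, so the polynomial has degree 2.

2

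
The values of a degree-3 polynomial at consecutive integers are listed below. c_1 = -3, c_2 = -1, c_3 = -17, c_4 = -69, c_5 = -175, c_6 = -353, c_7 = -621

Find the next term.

-997

2, -16, -52, -106, -178, -268
-18, -36, -54, -72, -90
-18, -18, -18, -18
Third differences constant at -18.
-90 − 18 = -108;  -268 − 108 = -376;  -621 − 376 = -997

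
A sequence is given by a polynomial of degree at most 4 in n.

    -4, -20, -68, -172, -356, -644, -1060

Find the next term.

-1628

D1: -16  -48  -104  -184  -288  -416
D2: -32  -56  -80  -104  -128
D3: -24  -24  -24  -24
Constant third difference = -24, so extend:
-128 − 24 = -152;  -416 − 152 = -568;  -1060 − 568 = -1628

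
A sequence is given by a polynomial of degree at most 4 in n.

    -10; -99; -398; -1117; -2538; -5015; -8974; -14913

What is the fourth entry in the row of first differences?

-1421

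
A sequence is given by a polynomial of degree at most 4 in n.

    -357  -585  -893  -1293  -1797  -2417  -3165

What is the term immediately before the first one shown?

First differences: -228  -308  -400  -504  -620  -748
Second differences: -80  -92  -104  -116  -128
Third differences: -12  -12  -12  -12
The third differences are constant at -12.
Work back: -80 + 12 = -68;  -228 + 68 = -160;  -357 + 160 = -197

-197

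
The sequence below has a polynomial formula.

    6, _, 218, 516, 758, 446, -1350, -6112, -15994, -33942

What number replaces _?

50

Using the last 8 terms:
Δ: 298, 242, -312, -1796, -4762, -9882, -17948
Δ²: -56, -554, -1484, -2966, -5120, -8066
Δ³: -498, -930, -1482, -2154, -2946
Δ⁴: -432, -552, -672, -792
Δ⁵: -120, -120, -120
Constant fifth difference = -120.
Extend backward: -432 + 120 = -312;  -498 + 312 = -186;  -56 + 186 = 130;  298 − 130 = 168;  218 − 168 = 50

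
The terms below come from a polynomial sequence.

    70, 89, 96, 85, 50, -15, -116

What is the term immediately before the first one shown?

45

Δ: 19, 7, -11, -35, -65, -101
Δ²: -12, -18, -24, -30, -36
Δ³: -6, -6, -6, -6
The third differences are constant at -6.
Work back: -12 + 6 = -6;  19 + 6 = 25;  70 − 25 = 45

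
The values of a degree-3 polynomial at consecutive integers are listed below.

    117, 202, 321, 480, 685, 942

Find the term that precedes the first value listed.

60

D1: 85  119  159  205  257
D2: 34  40  46  52
D3: 6  6  6
The third differences are constant at 6.
Work back: 34 − 6 = 28;  85 − 28 = 57;  117 − 57 = 60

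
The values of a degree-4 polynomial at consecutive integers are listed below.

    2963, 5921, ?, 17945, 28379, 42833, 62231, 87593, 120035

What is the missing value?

10703

Using the last 6 terms:
D1: 10434, 14454, 19398, 25362, 32442
D2: 4020, 4944, 5964, 7080
D3: 924, 1020, 1116
D4: 96, 96
Constant fourth difference = 96.
Extend backward: 924 − 96 = 828;  4020 − 828 = 3192;  10434 − 3192 = 7242;  17945 − 7242 = 10703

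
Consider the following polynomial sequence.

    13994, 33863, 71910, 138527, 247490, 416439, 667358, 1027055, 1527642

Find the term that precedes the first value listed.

4815

First differences: 19869  38047  66617  108963  168949  250919  359697  500587
Second differences: 18178  28570  42346  59986  81970  108778  140890
Third differences: 10392  13776  17640  21984  26808  32112
Fourth differences: 3384  3864  4344  4824  5304
Fifth differences: 480  480  480  480
The fifth differences are constant at 480.
Work back: 3384 − 480 = 2904;  10392 − 2904 = 7488;  18178 − 7488 = 10690;  19869 − 10690 = 9179;  13994 − 9179 = 4815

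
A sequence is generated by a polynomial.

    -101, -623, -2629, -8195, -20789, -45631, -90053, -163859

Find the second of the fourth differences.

D1: -522, -2006, -5566, -12594, -24842, -44422, -73806
D2: -1484, -3560, -7028, -12248, -19580, -29384
D3: -2076, -3468, -5220, -7332, -9804
D4: -1392, -1752, -2112, -2472
D5: -360, -360, -360

-1752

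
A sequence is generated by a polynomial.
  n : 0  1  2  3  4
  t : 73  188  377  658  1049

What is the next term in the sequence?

115, 189, 281, 391
74, 92, 110
18, 18
Constant third difference = 18, so extend:
110 + 18 = 128;  391 + 128 = 519;  1049 + 519 = 1568

1568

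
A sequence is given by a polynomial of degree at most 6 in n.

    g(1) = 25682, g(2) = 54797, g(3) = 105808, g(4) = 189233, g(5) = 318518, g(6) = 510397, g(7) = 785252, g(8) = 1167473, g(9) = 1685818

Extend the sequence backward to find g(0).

10513

Δ: 29115, 51011, 83425, 129285, 191879, 274855, 382221, 518345
Δ²: 21896, 32414, 45860, 62594, 82976, 107366, 136124
Δ³: 10518, 13446, 16734, 20382, 24390, 28758
Δ⁴: 2928, 3288, 3648, 4008, 4368
Δ⁵: 360, 360, 360, 360
The fifth differences are constant at 360.
Work back: 2928 − 360 = 2568;  10518 − 2568 = 7950;  21896 − 7950 = 13946;  29115 − 13946 = 15169;  25682 − 15169 = 10513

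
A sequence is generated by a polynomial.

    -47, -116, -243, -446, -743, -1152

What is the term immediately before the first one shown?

First differences: -69  -127  -203  -297  -409
Second differences: -58  -76  -94  -112
Third differences: -18  -18  -18
The third differences are constant at -18.
Work back: -58 + 18 = -40;  -69 + 40 = -29;  -47 + 29 = -18

-18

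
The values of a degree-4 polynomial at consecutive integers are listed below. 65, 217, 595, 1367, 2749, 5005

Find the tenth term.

29729

152, 378, 772, 1382, 2256
226, 394, 610, 874
168, 216, 264
48, 48
Fourth differences constant at 48.
264 + 48 = 312;  874 + 312 = 1186;  2256 + 1186 = 3442;  5005 + 3442 = 8447
312 + 48 = 360;  1186 + 360 = 1546;  3442 + 1546 = 4988;  8447 + 4988 = 13435
360 + 48 = 408;  1546 + 408 = 1954;  4988 + 1954 = 6942;  13435 + 6942 = 20377
408 + 48 = 456;  1954 + 456 = 2410;  6942 + 2410 = 9352;  20377 + 9352 = 29729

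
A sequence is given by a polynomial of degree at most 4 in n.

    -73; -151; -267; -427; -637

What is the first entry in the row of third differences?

-6

D1: -78, -116, -160, -210
D2: -38, -44, -50
D3: -6, -6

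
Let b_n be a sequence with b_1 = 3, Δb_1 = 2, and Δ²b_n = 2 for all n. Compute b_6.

Build the table forward from the leading diagonal:
D2: 2  2  2  2  2  2
D1: 2  4  6  8  10  12
b: 3  5  9  15  23  33

33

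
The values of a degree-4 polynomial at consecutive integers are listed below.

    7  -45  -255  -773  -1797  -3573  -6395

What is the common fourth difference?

-48

First differences: -52, -210, -518, -1024, -1776, -2822
Second differences: -158, -308, -506, -752, -1046
Third differences: -150, -198, -246, -294
Fourth differences: -48, -48, -48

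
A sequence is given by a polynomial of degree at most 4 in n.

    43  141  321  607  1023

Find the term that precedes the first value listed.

3

D1: 98, 180, 286, 416
D2: 82, 106, 130
D3: 24, 24
The third differences are constant at 24.
Work back: 82 − 24 = 58;  98 − 58 = 40;  43 − 40 = 3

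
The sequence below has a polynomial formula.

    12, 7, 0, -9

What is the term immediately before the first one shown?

First differences: -5  -7  -9
Second differences: -2  -2
The second differences are constant at -2.
Work back: -5 + 2 = -3;  12 + 3 = 15

15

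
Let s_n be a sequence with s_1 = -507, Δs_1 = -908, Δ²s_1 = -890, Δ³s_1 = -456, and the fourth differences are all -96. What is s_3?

Build the table forward from the leading diagonal:
Δ⁴: -96  -96  -96
Δ³: -456  -552  -648
Δ²: -890  -1346  -1898
Δ: -908  -1798  -3144
s: -507  -1415  -3213

-3213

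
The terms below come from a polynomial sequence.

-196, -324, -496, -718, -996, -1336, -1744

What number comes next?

-2226

First differences: -128 , -172 , -222 , -278 , -340 , -408
Second differences: -44 , -50 , -56 , -62 , -68
Third differences: -6 , -6 , -6 , -6
Third differences constant at -6.
-68 − 6 = -74;  -408 − 74 = -482;  -1744 − 482 = -2226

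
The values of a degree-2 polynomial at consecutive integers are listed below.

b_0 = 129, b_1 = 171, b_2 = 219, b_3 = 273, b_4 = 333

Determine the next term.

399

D1: 42 , 48 , 54 , 60
D2: 6 , 6 , 6
The second differences are constant (6).
60 + 6 = 66;  333 + 66 = 399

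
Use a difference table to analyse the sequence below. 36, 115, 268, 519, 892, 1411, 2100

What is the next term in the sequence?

First differences: 79  153  251  373  519  689
Second differences: 74  98  122  146  170
Third differences: 24  24  24  24
Constant third difference = 24, so extend:
170 + 24 = 194;  689 + 194 = 883;  2100 + 883 = 2983

2983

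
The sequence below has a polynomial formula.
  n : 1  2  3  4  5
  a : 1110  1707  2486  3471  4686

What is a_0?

D1: 597  779  985  1215
D2: 182  206  230
D3: 24  24
The third differences are constant at 24.
Work back: 182 − 24 = 158;  597 − 158 = 439;  1110 − 439 = 671

671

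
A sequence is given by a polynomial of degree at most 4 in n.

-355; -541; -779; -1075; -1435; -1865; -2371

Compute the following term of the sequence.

First differences: -186  -238  -296  -360  -430  -506
Second differences: -52  -58  -64  -70  -76
Third differences: -6  -6  -6  -6
Constant third difference = -6, so extend:
-76 − 6 = -82;  -506 − 82 = -588;  -2371 − 588 = -2959

-2959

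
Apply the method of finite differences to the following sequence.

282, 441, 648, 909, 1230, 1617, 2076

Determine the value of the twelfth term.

5661

Δ: 159  207  261  321  387  459
Δ²: 48  54  60  66  72
Δ³: 6  6  6  6
Constant third difference = 6, so extend:
72 + 6 = 78;  459 + 78 = 537;  2076 + 537 = 2613
78 + 6 = 84;  537 + 84 = 621;  2613 + 621 = 3234
84 + 6 = 90;  621 + 90 = 711;  3234 + 711 = 3945
90 + 6 = 96;  711 + 96 = 807;  3945 + 807 = 4752
96 + 6 = 102;  807 + 102 = 909;  4752 + 909 = 5661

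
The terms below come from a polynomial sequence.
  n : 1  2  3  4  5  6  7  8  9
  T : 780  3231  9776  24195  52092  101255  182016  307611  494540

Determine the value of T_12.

1644851

Δ: 2451  6545  14419  27897  49163  80761  125595  186929
Δ²: 4094  7874  13478  21266  31598  44834  61334
Δ³: 3780  5604  7788  10332  13236  16500
Δ⁴: 1824  2184  2544  2904  3264
Δ⁵: 360  360  360  360
Fifth differences constant at 360.
3264 + 360 = 3624;  16500 + 3624 = 20124;  61334 + 20124 = 81458;  186929 + 81458 = 268387;  494540 + 268387 = 762927
3624 + 360 = 3984;  20124 + 3984 = 24108;  81458 + 24108 = 105566;  268387 + 105566 = 373953;  762927 + 373953 = 1136880
3984 + 360 = 4344;  24108 + 4344 = 28452;  105566 + 28452 = 134018;  373953 + 134018 = 507971;  1136880 + 507971 = 1644851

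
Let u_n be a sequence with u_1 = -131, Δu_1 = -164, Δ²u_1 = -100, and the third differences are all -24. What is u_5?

Build the table forward from the leading diagonal:
Third differences: -24  -24  -24  -24  -24
Second differences: -100  -124  -148  -172  -196
First differences: -164  -264  -388  -536  -708
u: -131  -295  -559  -947  -1483

-1483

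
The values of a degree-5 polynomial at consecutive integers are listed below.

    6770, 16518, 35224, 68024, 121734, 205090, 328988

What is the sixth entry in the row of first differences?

123898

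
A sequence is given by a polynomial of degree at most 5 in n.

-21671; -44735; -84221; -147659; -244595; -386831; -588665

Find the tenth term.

Δ: -23064 , -39486 , -63438 , -96936 , -142236 , -201834
Δ²: -16422 , -23952 , -33498 , -45300 , -59598
Δ³: -7530 , -9546 , -11802 , -14298
Δ⁴: -2016 , -2256 , -2496
Δ⁵: -240 , -240
Fifth differences constant at -240.
-2496 − 240 = -2736;  -14298 − 2736 = -17034;  -59598 − 17034 = -76632;  -201834 − 76632 = -278466;  -588665 − 278466 = -867131
-2736 − 240 = -2976;  -17034 − 2976 = -20010;  -76632 − 20010 = -96642;  -278466 − 96642 = -375108;  -867131 − 375108 = -1242239
-2976 − 240 = -3216;  -20010 − 3216 = -23226;  -96642 − 23226 = -119868;  -375108 − 119868 = -494976;  -1242239 − 494976 = -1737215

-1737215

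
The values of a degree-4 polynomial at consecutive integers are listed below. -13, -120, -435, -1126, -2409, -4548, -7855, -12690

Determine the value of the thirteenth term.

-75745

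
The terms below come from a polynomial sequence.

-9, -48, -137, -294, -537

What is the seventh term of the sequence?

-1353

Δ: -39  -89  -157  -243
Δ²: -50  -68  -86
Δ³: -18  -18
Constant third difference = -18, so extend:
-86 − 18 = -104;  -243 − 104 = -347;  -537 − 347 = -884
-104 − 18 = -122;  -347 − 122 = -469;  -884 − 469 = -1353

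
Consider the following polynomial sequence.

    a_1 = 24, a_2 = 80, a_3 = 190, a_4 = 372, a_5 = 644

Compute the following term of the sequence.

First differences: 56, 110, 182, 272
Second differences: 54, 72, 90
Third differences: 18, 18
Constant third difference = 18, so extend:
90 + 18 = 108;  272 + 108 = 380;  644 + 380 = 1024

1024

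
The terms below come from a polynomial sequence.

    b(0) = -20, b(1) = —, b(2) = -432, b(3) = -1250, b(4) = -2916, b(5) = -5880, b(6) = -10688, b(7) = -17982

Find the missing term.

-108

Using the last 6 terms:
Δ: -818  -1666  -2964  -4808  -7294
Δ²: -848  -1298  -1844  -2486
Δ³: -450  -546  -642
Δ⁴: -96  -96
Constant fourth difference = -96.
Extend backward: -450 + 96 = -354;  -848 + 354 = -494;  -818 + 494 = -324;  -432 + 324 = -108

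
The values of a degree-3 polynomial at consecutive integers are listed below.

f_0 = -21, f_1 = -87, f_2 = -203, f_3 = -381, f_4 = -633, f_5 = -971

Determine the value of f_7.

-66, -116, -178, -252, -338
-50, -62, -74, -86
-12, -12, -12
Constant third difference = -12, so extend:
-86 − 12 = -98;  -338 − 98 = -436;  -971 − 436 = -1407
-98 − 12 = -110;  -436 − 110 = -546;  -1407 − 546 = -1953

-1953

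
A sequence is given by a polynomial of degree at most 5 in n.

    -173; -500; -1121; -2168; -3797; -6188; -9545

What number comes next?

Δ: -327  -621  -1047  -1629  -2391  -3357
Δ²: -294  -426  -582  -762  -966
Δ³: -132  -156  -180  -204
Δ⁴: -24  -24  -24
Fourth differences constant at -24.
-204 − 24 = -228;  -966 − 228 = -1194;  -3357 − 1194 = -4551;  -9545 − 4551 = -14096

-14096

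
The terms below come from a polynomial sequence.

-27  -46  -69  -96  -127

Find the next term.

-162

D1: -19, -23, -27, -31
D2: -4, -4, -4
The second differences are constant (-4).
-31 − 4 = -35;  -127 − 35 = -162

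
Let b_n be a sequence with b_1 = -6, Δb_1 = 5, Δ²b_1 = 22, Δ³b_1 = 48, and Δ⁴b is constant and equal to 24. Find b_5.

362

Build the table forward from the leading diagonal:
D4: 24  24  24  24  24
D3: 48  72  96  120  144
D2: 22  70  142  238  358
D1: 5  27  97  239  477
b: -6  -1  26  123  362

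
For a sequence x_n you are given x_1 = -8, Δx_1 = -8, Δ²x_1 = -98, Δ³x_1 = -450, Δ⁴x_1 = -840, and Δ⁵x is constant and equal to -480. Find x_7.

-26006

Build the table forward from the leading diagonal:
D5: -480  -480  -480  -480  -480  -480  -480
D4: -840  -1320  -1800  -2280  -2760  -3240  -3720
D3: -450  -1290  -2610  -4410  -6690  -9450  -12690
D2: -98  -548  -1838  -4448  -8858  -15548  -24998
D1: -8  -106  -654  -2492  -6940  -15798  -31346
x: -8  -16  -122  -776  -3268  -10208  -26006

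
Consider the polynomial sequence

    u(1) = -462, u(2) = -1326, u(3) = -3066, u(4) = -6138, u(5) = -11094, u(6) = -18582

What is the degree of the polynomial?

-864, -1740, -3072, -4956, -7488
-876, -1332, -1884, -2532
-456, -552, -648
-96, -96
The fourth differences are constant, so the polynomial has degree 4.

4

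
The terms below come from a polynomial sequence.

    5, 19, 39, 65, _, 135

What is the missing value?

Using the first 4 terms:
D1: 14, 20, 26
D2: 6, 6
Constant second difference = 6.
Extend forward: 26 + 6 = 32;  65 + 32 = 97

97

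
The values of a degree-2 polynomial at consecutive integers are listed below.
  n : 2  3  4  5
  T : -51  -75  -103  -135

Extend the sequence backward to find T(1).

-31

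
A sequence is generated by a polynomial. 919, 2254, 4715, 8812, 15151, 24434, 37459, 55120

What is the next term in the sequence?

Δ: 1335  2461  4097  6339  9283  13025  17661
Δ²: 1126  1636  2242  2944  3742  4636
Δ³: 510  606  702  798  894
Δ⁴: 96  96  96  96
Fourth differences constant at 96.
894 + 96 = 990;  4636 + 990 = 5626;  17661 + 5626 = 23287;  55120 + 23287 = 78407

78407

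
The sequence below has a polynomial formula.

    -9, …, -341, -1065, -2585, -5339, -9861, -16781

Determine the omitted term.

Using the last 6 terms:
D1: -724  -1520  -2754  -4522  -6920
D2: -796  -1234  -1768  -2398
D3: -438  -534  -630
D4: -96  -96
Constant fourth difference = -96.
Extend backward: -438 + 96 = -342;  -796 + 342 = -454;  -724 + 454 = -270;  -341 + 270 = -71

-71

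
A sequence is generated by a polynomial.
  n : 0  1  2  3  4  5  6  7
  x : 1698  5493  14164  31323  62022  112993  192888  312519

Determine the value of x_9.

726477

3795  8671  17159  30699  50971  79895  119631
4876  8488  13540  20272  28924  39736
3612  5052  6732  8652  10812
1440  1680  1920  2160
240  240  240
Fifth differences constant at 240.
2160 + 240 = 2400;  10812 + 2400 = 13212;  39736 + 13212 = 52948;  119631 + 52948 = 172579;  312519 + 172579 = 485098
2400 + 240 = 2640;  13212 + 2640 = 15852;  52948 + 15852 = 68800;  172579 + 68800 = 241379;  485098 + 241379 = 726477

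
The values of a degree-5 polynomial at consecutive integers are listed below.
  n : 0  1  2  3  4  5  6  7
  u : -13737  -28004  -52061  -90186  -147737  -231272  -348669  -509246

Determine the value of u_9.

-14267, -24057, -38125, -57551, -83535, -117397, -160577
-9790, -14068, -19426, -25984, -33862, -43180
-4278, -5358, -6558, -7878, -9318
-1080, -1200, -1320, -1440
-120, -120, -120
Fifth differences constant at -120.
-1440 − 120 = -1560;  -9318 − 1560 = -10878;  -43180 − 10878 = -54058;  -160577 − 54058 = -214635;  -509246 − 214635 = -723881
-1560 − 120 = -1680;  -10878 − 1680 = -12558;  -54058 − 12558 = -66616;  -214635 − 66616 = -281251;  -723881 − 281251 = -1005132

-1005132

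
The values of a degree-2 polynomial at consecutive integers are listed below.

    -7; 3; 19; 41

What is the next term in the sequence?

Δ: 10  16  22
Δ²: 6  6
Second differences constant at 6.
22 + 6 = 28;  41 + 28 = 69

69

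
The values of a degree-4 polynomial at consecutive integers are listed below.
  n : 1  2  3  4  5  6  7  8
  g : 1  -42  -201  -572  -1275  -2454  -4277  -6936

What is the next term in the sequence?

First differences: -43, -159, -371, -703, -1179, -1823, -2659
Second differences: -116, -212, -332, -476, -644, -836
Third differences: -96, -120, -144, -168, -192
Fourth differences: -24, -24, -24, -24
Constant fourth difference = -24, so extend:
-192 − 24 = -216;  -836 − 216 = -1052;  -2659 − 1052 = -3711;  -6936 − 3711 = -10647

-10647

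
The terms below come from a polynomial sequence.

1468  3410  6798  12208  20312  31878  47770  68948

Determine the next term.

First differences: 1942, 3388, 5410, 8104, 11566, 15892, 21178
Second differences: 1446, 2022, 2694, 3462, 4326, 5286
Third differences: 576, 672, 768, 864, 960
Fourth differences: 96, 96, 96, 96
Fourth differences constant at 96.
960 + 96 = 1056;  5286 + 1056 = 6342;  21178 + 6342 = 27520;  68948 + 27520 = 96468

96468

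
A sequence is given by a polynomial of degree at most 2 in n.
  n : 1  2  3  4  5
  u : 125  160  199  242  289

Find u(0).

Δ: 35  39  43  47
Δ²: 4  4  4
The second differences are constant at 4.
Work back: 35 − 4 = 31;  125 − 31 = 94

94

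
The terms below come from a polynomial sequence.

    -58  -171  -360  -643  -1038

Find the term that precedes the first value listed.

-3

D1: -113, -189, -283, -395
D2: -76, -94, -112
D3: -18, -18
The third differences are constant at -18.
Work back: -76 + 18 = -58;  -113 + 58 = -55;  -58 + 55 = -3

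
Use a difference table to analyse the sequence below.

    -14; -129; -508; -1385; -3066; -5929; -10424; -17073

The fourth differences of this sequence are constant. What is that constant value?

D1: -115, -379, -877, -1681, -2863, -4495, -6649
D2: -264, -498, -804, -1182, -1632, -2154
D3: -234, -306, -378, -450, -522
D4: -72, -72, -72, -72

-72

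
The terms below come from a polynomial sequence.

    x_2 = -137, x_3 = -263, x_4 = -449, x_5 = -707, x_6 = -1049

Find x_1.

-59

-126  -186  -258  -342
-60  -72  -84
-12  -12
The third differences are constant at -12.
Work back: -60 + 12 = -48;  -126 + 48 = -78;  -137 + 78 = -59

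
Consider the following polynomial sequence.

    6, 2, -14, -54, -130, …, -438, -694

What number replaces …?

-254

Using the first 5 terms:
D1: -4, -16, -40, -76
D2: -12, -24, -36
D3: -12, -12
Constant third difference = -12.
Extend forward: -36 − 12 = -48;  -76 − 48 = -124;  -130 − 124 = -254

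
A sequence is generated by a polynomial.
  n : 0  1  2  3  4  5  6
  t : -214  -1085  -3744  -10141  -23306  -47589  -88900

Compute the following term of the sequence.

-154949

Δ: -871, -2659, -6397, -13165, -24283, -41311
Δ²: -1788, -3738, -6768, -11118, -17028
Δ³: -1950, -3030, -4350, -5910
Δ⁴: -1080, -1320, -1560
Δ⁵: -240, -240
Fifth differences constant at -240.
-1560 − 240 = -1800;  -5910 − 1800 = -7710;  -17028 − 7710 = -24738;  -41311 − 24738 = -66049;  -88900 − 66049 = -154949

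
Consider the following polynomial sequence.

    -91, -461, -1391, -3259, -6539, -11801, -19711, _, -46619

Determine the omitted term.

Using the first 7 terms:
-370, -930, -1868, -3280, -5262, -7910
-560, -938, -1412, -1982, -2648
-378, -474, -570, -666
-96, -96, -96
Constant fourth difference = -96.
Extend forward: -666 − 96 = -762;  -2648 − 762 = -3410;  -7910 − 3410 = -11320;  -19711 − 11320 = -31031

-31031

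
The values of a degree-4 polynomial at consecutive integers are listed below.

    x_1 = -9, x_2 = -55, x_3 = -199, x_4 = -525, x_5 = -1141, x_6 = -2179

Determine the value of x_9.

D1: -46, -144, -326, -616, -1038
D2: -98, -182, -290, -422
D3: -84, -108, -132
D4: -24, -24
The fourth differences are constant (-24).
-132 − 24 = -156;  -422 − 156 = -578;  -1038 − 578 = -1616;  -2179 − 1616 = -3795
-156 − 24 = -180;  -578 − 180 = -758;  -1616 − 758 = -2374;  -3795 − 2374 = -6169
-180 − 24 = -204;  -758 − 204 = -962;  -2374 − 962 = -3336;  -6169 − 3336 = -9505

-9505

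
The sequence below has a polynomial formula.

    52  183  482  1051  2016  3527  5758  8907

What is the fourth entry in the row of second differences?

Δ: 131, 299, 569, 965, 1511, 2231, 3149
Δ²: 168, 270, 396, 546, 720, 918
Δ³: 102, 126, 150, 174, 198
Δ⁴: 24, 24, 24, 24

546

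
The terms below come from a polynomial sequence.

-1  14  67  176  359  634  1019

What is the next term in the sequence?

1532

First differences: 15  53  109  183  275  385
Second differences: 38  56  74  92  110
Third differences: 18  18  18  18
Constant third difference = 18, so extend:
110 + 18 = 128;  385 + 128 = 513;  1019 + 513 = 1532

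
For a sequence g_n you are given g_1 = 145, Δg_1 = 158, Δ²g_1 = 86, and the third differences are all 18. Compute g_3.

Build the table forward from the leading diagonal:
Δ³: 18  18  18
Δ²: 86  104  122
Δ: 158  244  348
g: 145  303  547

547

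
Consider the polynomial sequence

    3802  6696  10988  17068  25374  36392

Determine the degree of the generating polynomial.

4

D1: 2894, 4292, 6080, 8306, 11018
D2: 1398, 1788, 2226, 2712
D3: 390, 438, 486
D4: 48, 48
The fourth differences are constant, so the polynomial has degree 4.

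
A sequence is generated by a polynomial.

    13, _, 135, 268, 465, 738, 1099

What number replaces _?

54

Using the last 5 terms:
D1: 133, 197, 273, 361
D2: 64, 76, 88
D3: 12, 12
Constant third difference = 12.
Extend backward: 64 − 12 = 52;  133 − 52 = 81;  135 − 81 = 54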